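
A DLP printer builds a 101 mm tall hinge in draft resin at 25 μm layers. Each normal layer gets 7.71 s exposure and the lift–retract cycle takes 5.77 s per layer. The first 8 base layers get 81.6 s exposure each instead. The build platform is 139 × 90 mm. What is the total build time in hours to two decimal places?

15.29 hours

Number of layers: 101 / 0.025 → 4040 (rounded up).
Bottom layers = 8 × (81.6 + 5.77) = 698.96 s.
Regular layers: 4032 × (7.71 + 5.77) → 54351.36 s.
Total = 698.96 + 54351.36 = 55050.32 s = 15.29 hours.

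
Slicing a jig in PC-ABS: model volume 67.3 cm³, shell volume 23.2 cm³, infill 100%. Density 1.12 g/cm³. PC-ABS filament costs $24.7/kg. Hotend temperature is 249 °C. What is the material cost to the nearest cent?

$1.86

Infill region = 67.3 − 23.2, so 44.1 cm³.
Infill deposited = 1.00 × 44.1 = 44.1 cm³.
Total extruded = 23.2 + 44.1 = 67.3 cm³.
Mass = 67.3 × 1.12 = 75.376 g.
At $24.7/kg: 75.376/1000 × 24.7 = $1.86.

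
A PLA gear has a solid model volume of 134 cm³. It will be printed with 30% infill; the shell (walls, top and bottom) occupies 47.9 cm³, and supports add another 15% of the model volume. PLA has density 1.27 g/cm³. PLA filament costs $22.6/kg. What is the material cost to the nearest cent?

Infill region: 134 − 47.9 → 86.1 cm³.
Deposited infill: 0.30 × 86.1 → 25.83 cm³.
Support = 0.15 × 134, so 20.1 cm³.
Total printed volume = 47.9 + 25.83 + 20.1 = 93.83 cm³.
Mass: 93.83 × 1.27 → 119.1641 g.
At $22.6/kg: 119.1641/1000 × 22.6 = $2.69.

$2.69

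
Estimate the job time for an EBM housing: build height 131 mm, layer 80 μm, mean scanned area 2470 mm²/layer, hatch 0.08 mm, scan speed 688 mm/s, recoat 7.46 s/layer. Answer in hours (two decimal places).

23.81 hours

Layer count = ceil(131 / 0.08) = 1638.
Per-layer scan distance = 2470 / 0.08 = 30875 mm.
Per-layer scan time: 30875 / 688 → 44.8765 s.
Time per layer: 44.8765 + 7.46 → 52.3365 s.
Total: 1638 × 52.3365 s = 85727.187 s → 23.81 hours.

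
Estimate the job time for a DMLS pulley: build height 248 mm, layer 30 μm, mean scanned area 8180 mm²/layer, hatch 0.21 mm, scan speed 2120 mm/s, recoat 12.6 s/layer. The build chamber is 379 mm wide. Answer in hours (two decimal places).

Layers = ⌈248/0.03⌉ = 8267.
Scan path per layer = 8180 / 0.21 = 38952.4 mm.
Laser time per layer = 38952.4 / 2120 = 18.3738 s.
Time per layer = 18.3738 + 12.6 = 30.9738 s.
8267 layers × 30.9738 s/layer = 256060.4046 s, i.e. 71.13 hours.

71.13 hours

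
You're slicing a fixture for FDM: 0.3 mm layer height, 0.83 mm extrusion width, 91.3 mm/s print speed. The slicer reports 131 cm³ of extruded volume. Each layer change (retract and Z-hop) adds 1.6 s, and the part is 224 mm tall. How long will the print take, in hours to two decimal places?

Extrusion cross-section: 0.3 × 0.83 → 0.249 mm².
Toolpath length = 131 cm³ / 0.249 mm² = 131000 / 0.249 = 526104.4 mm.
Print-move time = 526104.4 / 91.3, so 5762.4 s.
Layer count = ceil(224 / 0.3) = 747.
Layer-change overhead = 747 × 1.6 = 1195.2 s.
Altogether 5762.4 + 1195.2 = 6957.6 s, i.e. 1.93 hours.

1.93 hours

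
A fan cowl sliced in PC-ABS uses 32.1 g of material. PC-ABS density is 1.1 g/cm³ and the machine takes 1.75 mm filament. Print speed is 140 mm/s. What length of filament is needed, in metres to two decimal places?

Extruded volume: 32.1/1.1 = 29.1818 cm³ (29181.8 mm³).
A = π r² = π × 0.875² = 2.4053 mm².
Length = 29181.8 / 2.4053 = 12132.29 mm = 12.13 m.

12.13 m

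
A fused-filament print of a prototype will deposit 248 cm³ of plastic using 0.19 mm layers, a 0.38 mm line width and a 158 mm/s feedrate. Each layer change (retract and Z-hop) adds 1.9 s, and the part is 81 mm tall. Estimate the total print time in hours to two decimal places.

Extrusion cross-section: 0.19 × 0.38 → 0.0722 mm².
Total extruded path = 248000/0.0722 = 3434903 mm.
Time extruding = 3434903 / 158, so 21739.9 s.
Number of layers: 81 / 0.19 → 427 (rounded up).
Z-hop total = 427 × 1.9, so 811.3 s.
Altogether 21739.9 + 811.3 = 22551.2 s, i.e. 6.26 hours.

6.26 hours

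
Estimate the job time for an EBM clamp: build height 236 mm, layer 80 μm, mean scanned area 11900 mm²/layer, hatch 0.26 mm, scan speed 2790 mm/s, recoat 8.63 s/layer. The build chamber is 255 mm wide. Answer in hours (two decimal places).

20.51 hours

Layer count = ceil(236 / 0.08) = 2950.
Hatch length per layer: 11900 / 0.26 → 45769.2 mm.
Per-layer scan time: 45769.2 / 2790 → 16.4047 s.
Per-layer time = 16.4047 + 8.63, so 25.0347 s.
2950 layers × 25.0347 s/layer = 73852.365 s, i.e. 20.51 hours.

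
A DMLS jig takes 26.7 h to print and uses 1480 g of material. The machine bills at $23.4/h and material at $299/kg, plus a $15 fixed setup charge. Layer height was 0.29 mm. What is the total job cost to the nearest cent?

$1082.30

Machine cost: 23.4 × 26.7 → $624.78.
Material cost: 299 × 1480/1000 → $442.52.
Adding setup: 624.78 + 442.52 + 15 → $1082.30.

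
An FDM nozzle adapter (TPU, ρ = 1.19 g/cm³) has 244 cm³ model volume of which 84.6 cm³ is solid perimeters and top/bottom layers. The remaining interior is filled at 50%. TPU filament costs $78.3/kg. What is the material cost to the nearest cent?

$15.31

Volume inside the shell = 244 − 84.6, so 159.4 cm³.
Deposited infill: 0.50 × 159.4 → 79.7 cm³.
Total extruded: 84.6 + 79.7 → 164.3 cm³.
Mass = 164.3 × 1.19, so 195.517 g.
Cost = 195.517 g / 1000 × $78.3/kg = $15.31.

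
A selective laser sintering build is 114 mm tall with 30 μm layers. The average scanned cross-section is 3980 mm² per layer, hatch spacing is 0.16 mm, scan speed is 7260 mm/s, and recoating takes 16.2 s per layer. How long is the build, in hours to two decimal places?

Layer count = ceil(114 / 0.03) = 3800.
Per-layer scan distance: 3980 / 0.16 → 24875 mm.
Laser time per layer: 24875 / 7260 → 3.4263 s.
Layer cycle: 3.4263 + 16.2 → 19.6263 s.
3800 layers × 19.6263 s/layer = 74579.94 s, i.e. 20.72 hours.

20.72 hours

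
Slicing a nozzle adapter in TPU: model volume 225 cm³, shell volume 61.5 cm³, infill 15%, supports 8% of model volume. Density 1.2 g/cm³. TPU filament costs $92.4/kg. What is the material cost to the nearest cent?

Infill region: 225 − 61.5 → 163.5 cm³.
Infill deposited: 0.15 × 163.5 → 24.525 cm³.
Support = 0.08 × 225 = 18 cm³.
Total extruded = 61.5 + 24.525 + 18 = 104.025 cm³.
Mass = 104.025 × 1.2 = 124.83 g.
At $92.4/kg: 124.83/1000 × 92.4 = $11.53.

$11.53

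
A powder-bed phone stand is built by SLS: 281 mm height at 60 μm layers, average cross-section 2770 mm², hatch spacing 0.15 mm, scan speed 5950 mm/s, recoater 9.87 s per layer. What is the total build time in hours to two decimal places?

Layer count = ceil(281 / 0.06) = 4684.
Per-layer scan distance = 2770 / 0.15 = 18466.7 mm.
Laser time per layer = 18466.7 / 5950 = 3.1036 s.
Time per layer = 3.1036 + 9.87 = 12.9736 s.
Total: 4684 × 12.9736 s = 60768.3424 s → 16.88 hours.

16.88 hours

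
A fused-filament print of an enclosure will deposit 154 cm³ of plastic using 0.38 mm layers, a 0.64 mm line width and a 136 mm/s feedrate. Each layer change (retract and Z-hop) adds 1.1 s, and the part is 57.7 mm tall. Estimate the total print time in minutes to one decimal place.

Extrusion cross-section: 0.38 × 0.64 → 0.2432 mm².
Toolpath length = 154 cm³ / 0.2432 mm² = 154000 / 0.2432 = 633223.7 mm.
Extrusion time = 633223.7 / 136, so 4656.1 s.
Layers = ⌈57.7/0.38⌉ = 152.
Layer-change overhead = 152 × 1.1 = 167.2 s.
Altogether 4656.1 + 167.2 = 4823.3 s, i.e. 80.4 minutes.

80.4 minutes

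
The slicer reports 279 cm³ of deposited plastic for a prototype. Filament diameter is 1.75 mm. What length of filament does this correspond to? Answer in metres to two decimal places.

115.99 m

A = π r² = π × 0.875² = 2.4053 mm².
L = 279000 mm³ / 2.4053 mm² = 115993.85 mm, i.e. 115.99 m.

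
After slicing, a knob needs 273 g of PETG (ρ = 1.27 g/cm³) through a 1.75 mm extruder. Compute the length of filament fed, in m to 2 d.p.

89.37 m

Extruded volume: 273/1.27 = 214.9606 cm³ (214960.6 mm³).
Filament cross-section = π × (1.75/2)² = 2.4053 mm².
Length = 214960.6 / 2.4053 = 89369.56 mm = 89.37 m.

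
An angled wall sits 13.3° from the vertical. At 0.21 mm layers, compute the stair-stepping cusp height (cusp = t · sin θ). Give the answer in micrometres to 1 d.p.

48.3 μm

Cusp = layer height × sin(13.3°) = 0.21 × 0.2300 = 0.0483 mm = 48.3 μm.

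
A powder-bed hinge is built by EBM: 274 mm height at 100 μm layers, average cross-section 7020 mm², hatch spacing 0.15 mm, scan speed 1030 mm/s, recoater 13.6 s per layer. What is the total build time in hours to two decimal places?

Layers = ⌈274/0.1⌉ = 2740.
Per-layer scan distance = 7020 / 0.15, so 46800 mm.
Per-layer scan time = 46800 / 1030, so 45.4369 s.
Time per layer = 45.4369 + 13.6 = 59.0369 s.
Total: 2740 × 59.0369 s = 161761.106 s → 44.93 hours.

44.93 hours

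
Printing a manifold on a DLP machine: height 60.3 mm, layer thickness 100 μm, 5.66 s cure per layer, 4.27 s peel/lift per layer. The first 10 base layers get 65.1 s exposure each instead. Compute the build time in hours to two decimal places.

Layer count = ceil(60.3 / 0.1) = 603.
Base layers = 10 × (65.1 + 4.27) = 693.7 s.
Regular layers = 593 × (5.66 + 4.27) = 5888.49 s.
Total = 693.7 + 5888.49 = 6582.19 s = 1.83 hours.

1.83 hours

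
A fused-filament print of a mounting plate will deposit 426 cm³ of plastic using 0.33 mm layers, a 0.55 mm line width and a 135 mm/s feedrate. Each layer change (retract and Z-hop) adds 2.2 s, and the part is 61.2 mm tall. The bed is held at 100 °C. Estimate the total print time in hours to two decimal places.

Bead cross-section: 0.33 × 0.55 → 0.1815 mm².
Toolpath length = 426 cm³ / 0.1815 mm² = 426000 / 0.1815 = 2347107.4 mm.
Extrusion time = 2347107.4 / 135, so 17386 s.
Layer count = ceil(61.2 / 0.33) = 186.
Z-hop total = 186 × 2.2, so 409.2 s.
Total = 17386 + 409.2 = 17795.2 s = 4.94 hours.

4.94 hours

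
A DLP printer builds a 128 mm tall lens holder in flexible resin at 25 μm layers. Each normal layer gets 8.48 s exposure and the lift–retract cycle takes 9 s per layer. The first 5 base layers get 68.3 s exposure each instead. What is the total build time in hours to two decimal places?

Layer count = ceil(128 / 0.025) = 5120.
Bottom layers: 5 × (68.3 + 9) → 386.5 s.
Regular layers: 5115 × (8.48 + 9) → 89410.2 s.
Total = 386.5 + 89410.2 = 89796.7 s = 24.94 hours.

24.94 hours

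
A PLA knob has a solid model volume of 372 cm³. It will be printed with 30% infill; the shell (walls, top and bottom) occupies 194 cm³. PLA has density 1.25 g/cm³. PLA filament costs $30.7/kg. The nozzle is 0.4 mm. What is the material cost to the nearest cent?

Volume inside the shell: 372 − 194 → 178 cm³.
Infill deposited: 0.30 × 178 → 53.4 cm³.
Total printed volume = 194 + 53.4, so 247.4 cm³.
Mass: 247.4 × 1.25 → 309.25 g.
At $30.7/kg: 309.25/1000 × 30.7 = $9.49.

$9.49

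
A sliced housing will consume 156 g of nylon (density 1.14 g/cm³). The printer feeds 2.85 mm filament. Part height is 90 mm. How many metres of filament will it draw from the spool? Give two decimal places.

Volume = 156 g / 1.14 g·cm⁻³ = 136.8421 cm³ = 136842.1 mm³.
A = π r² = π × 1.425² = 6.3794 mm².
Length = 136842.1 / 6.3794 = 21450.62 mm = 21.45 m.

21.45 m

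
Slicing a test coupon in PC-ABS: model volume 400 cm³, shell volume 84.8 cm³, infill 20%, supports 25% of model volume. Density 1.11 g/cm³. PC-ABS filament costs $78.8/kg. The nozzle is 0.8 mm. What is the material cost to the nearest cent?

$21.68

Infill region = 400 − 84.8, so 315.2 cm³.
Infill volume: 0.20 × 315.2 → 63.04 cm³.
Support: 0.25 × 400 → 100 cm³.
Total printed volume = 84.8 + 63.04 + 100 = 247.84 cm³.
Mass = 247.84 × 1.11, so 275.1024 g.
Cost = 275.1024 g / 1000 × $78.8/kg = $21.68.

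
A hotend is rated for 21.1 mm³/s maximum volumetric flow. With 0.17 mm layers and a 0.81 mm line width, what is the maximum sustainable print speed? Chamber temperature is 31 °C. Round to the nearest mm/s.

A: 0.17 × 0.81 → 0.1377 mm².
v_max = Q/A = 21.1/0.1377 = 153.23 mm/s → 153 mm/s.

153 mm/s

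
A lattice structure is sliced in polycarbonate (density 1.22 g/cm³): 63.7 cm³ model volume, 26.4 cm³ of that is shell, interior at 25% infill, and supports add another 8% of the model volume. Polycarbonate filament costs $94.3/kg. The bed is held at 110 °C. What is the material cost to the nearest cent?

Volume inside the shell = 63.7 − 26.4 = 37.3 cm³.
Infill deposited = 0.25 × 37.3 = 9.325 cm³.
Support: 0.08 × 63.7 → 5.096 cm³.
Total extruded: 26.4 + 9.325 + 5.096 → 40.821 cm³.
Mass = 40.821 × 1.22, so 49.80162 g.
At $94.3/kg: 49.80162/1000 × 94.3 = $4.70.

$4.70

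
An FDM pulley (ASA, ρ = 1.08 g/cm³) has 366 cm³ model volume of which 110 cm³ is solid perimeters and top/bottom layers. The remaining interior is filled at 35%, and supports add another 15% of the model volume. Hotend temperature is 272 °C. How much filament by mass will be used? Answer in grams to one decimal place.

274.9 g

Infill region = 366 − 110, so 256 cm³.
Infill deposited = 0.35 × 256, so 89.6 cm³.
Support: 0.15 × 366 → 54.9 cm³.
Total extruded: 110 + 89.6 + 54.9 → 254.5 cm³.
Mass: 254.5 × 1.08 → 274.86 g.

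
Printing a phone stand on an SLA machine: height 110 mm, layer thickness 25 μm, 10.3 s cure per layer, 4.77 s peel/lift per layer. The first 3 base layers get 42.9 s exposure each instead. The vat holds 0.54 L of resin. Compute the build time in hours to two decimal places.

Layers = ⌈110/0.025⌉ = 4400.
Base layers: 3 × (42.9 + 4.77) → 143.01 s.
Regular layers = 4397 × (10.3 + 4.77), so 66262.79 s.
Sum: 143.01 + 66262.79 = 66405.8 s → 18.45 hours.

18.45 hours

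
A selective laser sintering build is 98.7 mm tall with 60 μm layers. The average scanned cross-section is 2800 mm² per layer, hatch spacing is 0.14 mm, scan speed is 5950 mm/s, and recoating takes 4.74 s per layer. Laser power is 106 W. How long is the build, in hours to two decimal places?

Layers = ⌈98.7/0.06⌉ = 1645.
Per-layer scan distance = 2800 / 0.14 = 20000 mm.
Laser time per layer = 20000 / 5950, so 3.3613 s.
Per-layer time: 3.3613 + 4.74 → 8.1013 s.
1645 layers × 8.1013 s/layer = 13326.6385 s, i.e. 3.70 hours.

3.70 hours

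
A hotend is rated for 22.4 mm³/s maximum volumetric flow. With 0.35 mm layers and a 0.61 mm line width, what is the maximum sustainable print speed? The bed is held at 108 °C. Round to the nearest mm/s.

105 mm/s

Extrusion cross-section: 0.35 × 0.61 → 0.2135 mm².
v_max = Q/A = 22.4/0.2135 = 104.92 mm/s → 105 mm/s.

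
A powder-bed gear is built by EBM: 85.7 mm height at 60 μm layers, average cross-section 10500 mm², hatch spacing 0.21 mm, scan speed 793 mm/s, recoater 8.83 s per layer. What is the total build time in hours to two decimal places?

Layer count = ceil(85.7 / 0.06) = 1429.
Scan path per layer = 10500 / 0.21 = 50000 mm.
Per-layer scan time: 50000 / 793 → 63.0517 s.
Time per layer = 63.0517 + 8.83 = 71.8817 s.
Build time = 1429 × 71.8817 = 102718.9493 s = 28.53 hours.

28.53 hours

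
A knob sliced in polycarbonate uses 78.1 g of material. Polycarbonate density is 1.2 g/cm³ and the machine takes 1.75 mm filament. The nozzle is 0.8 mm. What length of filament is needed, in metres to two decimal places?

Extruded volume: 78.1/1.2 = 65.0833 cm³ (65083.3 mm³).
Cross-section of 1.75 mm filament: π·(1.75/2)² = 2.4053 mm².
L = V/A = 65083.3/2.4053 = 27058.29 mm → 27.06 m.

27.06 m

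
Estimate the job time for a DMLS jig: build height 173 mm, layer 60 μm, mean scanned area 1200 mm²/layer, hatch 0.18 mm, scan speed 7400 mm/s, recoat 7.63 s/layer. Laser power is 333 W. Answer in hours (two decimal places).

6.83 hours

Layers = ⌈173/0.06⌉ = 2884.
Per-layer scan distance = 1200 / 0.18 = 6666.7 mm.
Scan time per layer = 6666.7 / 7400 = 0.9009 s.
Layer cycle: 0.9009 + 7.63 → 8.5309 s.
Total: 2884 × 8.5309 s = 24603.1156 s → 6.83 hours.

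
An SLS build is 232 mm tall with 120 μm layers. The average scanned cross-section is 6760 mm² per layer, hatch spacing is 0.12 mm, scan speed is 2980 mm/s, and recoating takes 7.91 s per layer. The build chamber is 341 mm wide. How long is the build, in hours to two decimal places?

Layers = ⌈232/0.12⌉ = 1934.
Scan path per layer: 6760 / 0.12 → 56333.3 mm.
Scan time per layer: 56333.3 / 2980 → 18.9038 s.
Layer cycle: 18.9038 + 7.91 → 26.8138 s.
1934 layers × 26.8138 s/layer = 51857.8892 s, i.e. 14.40 hours.

14.40 hours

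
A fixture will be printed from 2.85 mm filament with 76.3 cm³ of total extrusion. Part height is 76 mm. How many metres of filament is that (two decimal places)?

11.96 m

Cross-section of 2.85 mm filament: π·(2.85/2)² = 6.3794 mm².
Length = 76.3 cm³ / 6.3794 mm² = 76300 / 6.3794 = 11960.37 mm = 11.96 m.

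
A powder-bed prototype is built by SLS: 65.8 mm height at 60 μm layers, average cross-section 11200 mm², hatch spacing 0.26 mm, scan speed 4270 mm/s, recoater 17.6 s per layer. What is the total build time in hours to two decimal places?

8.44 hours

Layer count = ceil(65.8 / 0.06) = 1097.
Per-layer scan distance = 11200 / 0.26 = 43076.9 mm.
Per-layer scan time = 43076.9 / 4270, so 10.0883 s.
Time per layer = 10.0883 + 17.6 = 27.6883 s.
Build time = 1097 × 27.6883 = 30374.0651 s = 8.44 hours.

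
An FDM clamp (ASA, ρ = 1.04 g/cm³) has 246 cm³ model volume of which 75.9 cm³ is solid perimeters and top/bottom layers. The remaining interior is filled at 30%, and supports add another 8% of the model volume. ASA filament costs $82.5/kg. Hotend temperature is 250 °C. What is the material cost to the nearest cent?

$12.58

Interior volume = 246 − 75.9, so 170.1 cm³.
Infill deposited = 0.30 × 170.1, so 51.03 cm³.
Support = 0.08 × 246, so 19.68 cm³.
Total extruded = 75.9 + 51.03 + 19.68 = 146.61 cm³.
Mass = 146.61 × 1.04, so 152.4744 g.
At $82.5/kg: 152.4744/1000 × 82.5 = $12.58.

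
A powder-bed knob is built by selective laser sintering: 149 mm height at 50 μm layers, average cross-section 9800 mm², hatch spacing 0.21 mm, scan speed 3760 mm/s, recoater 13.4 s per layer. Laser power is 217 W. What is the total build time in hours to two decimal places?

21.37 hours

Layer count = ceil(149 / 0.05) = 2980.
Scan path per layer = 9800 / 0.21, so 46666.7 mm.
Laser time per layer = 46666.7 / 3760, so 12.4114 s.
Time per layer = 12.4114 + 13.4, so 25.8114 s.
Total: 2980 × 25.8114 s = 76917.972 s → 21.37 hours.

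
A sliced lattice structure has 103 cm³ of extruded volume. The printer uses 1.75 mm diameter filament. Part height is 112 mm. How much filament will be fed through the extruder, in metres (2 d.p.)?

Filament cross-section = π × (1.75/2)² = 2.4053 mm².
Length = 103 cm³ / 2.4053 mm² = 103000 / 2.4053 = 42822.1 mm = 42.82 m.

42.82 m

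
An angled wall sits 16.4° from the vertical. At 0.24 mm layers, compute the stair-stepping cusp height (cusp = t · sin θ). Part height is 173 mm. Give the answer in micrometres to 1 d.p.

h_c = t·sin θ = 0.24 × 0.2823 = 0.067752 mm (67.8 μm).

67.8 μm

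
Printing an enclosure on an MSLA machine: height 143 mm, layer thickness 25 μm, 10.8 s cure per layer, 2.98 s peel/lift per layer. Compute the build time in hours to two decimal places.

21.89 hours

Number of layers: 143 / 0.025 → 5720 (rounded up).
Per-layer time = 10.8 + 2.98, so 13.78 s.
Total = 5720 × 13.78 = 78821.6 s = 21.89 hours.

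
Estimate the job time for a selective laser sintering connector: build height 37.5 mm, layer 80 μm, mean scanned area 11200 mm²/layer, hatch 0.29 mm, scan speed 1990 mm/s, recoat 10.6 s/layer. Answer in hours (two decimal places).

Layer count = ceil(37.5 / 0.08) = 469.
Per-layer scan distance = 11200 / 0.29 = 38620.7 mm.
Scan time per layer = 38620.7 / 1990, so 19.4074 s.
Layer cycle = 19.4074 + 10.6, so 30.0074 s.
469 layers × 30.0074 s/layer = 14073.4706 s, i.e. 3.91 hours.

3.91 hours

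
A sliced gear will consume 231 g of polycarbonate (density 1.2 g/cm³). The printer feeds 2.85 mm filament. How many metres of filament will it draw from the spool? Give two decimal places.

Volume = 231 g / 1.2 g·cm⁻³ = 192.5 cm³ = 192500 mm³.
Cross-section of 2.85 mm filament: π·(2.85/2)² = 6.3794 mm².
Length = 192500 / 6.3794 = 30175.25 mm = 30.18 m.

30.18 m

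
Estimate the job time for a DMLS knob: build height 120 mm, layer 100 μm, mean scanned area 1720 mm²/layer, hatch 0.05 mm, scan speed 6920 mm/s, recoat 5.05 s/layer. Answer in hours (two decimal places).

3.34 hours

Layer count = ceil(120 / 0.1) = 1200.
Per-layer scan distance = 1720 / 0.05, so 34400 mm.
Scan time per layer = 34400 / 6920, so 4.9711 s.
Per-layer time = 4.9711 + 5.05 = 10.0211 s.
Total: 1200 × 10.0211 s = 12025.32 s → 3.34 hours.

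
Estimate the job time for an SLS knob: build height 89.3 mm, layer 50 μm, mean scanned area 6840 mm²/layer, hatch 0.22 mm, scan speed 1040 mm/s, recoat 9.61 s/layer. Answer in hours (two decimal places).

19.60 hours

Number of layers: 89.3 / 0.05 → 1786 (rounded up).
Hatch length per layer = 6840 / 0.22, so 31090.9 mm.
Laser time per layer = 31090.9 / 1040, so 29.8951 s.
Per-layer time = 29.8951 + 9.61 = 39.5051 s.
Build time = 1786 × 39.5051 = 70556.1086 s = 19.60 hours.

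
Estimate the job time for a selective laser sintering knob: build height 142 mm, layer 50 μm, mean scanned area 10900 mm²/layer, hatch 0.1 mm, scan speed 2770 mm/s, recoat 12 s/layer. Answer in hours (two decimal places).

Layer count = ceil(142 / 0.05) = 2840.
Per-layer scan distance = 10900 / 0.1 = 109000 mm.
Scan time per layer = 109000 / 2770 = 39.3502 s.
Per-layer time = 39.3502 + 12 = 51.3502 s.
Total: 2840 × 51.3502 s = 145834.568 s → 40.51 hours.

40.51 hours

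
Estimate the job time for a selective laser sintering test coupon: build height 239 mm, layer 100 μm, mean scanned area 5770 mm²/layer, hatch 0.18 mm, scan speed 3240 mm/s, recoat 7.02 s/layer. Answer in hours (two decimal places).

11.23 hours

Layer count = ceil(239 / 0.1) = 2390.
Per-layer scan distance = 5770 / 0.18, so 32055.6 mm.
Laser time per layer = 32055.6 / 3240 = 9.8937 s.
Time per layer = 9.8937 + 7.02 = 16.9137 s.
2390 layers × 16.9137 s/layer = 40423.743 s, i.e. 11.23 hours.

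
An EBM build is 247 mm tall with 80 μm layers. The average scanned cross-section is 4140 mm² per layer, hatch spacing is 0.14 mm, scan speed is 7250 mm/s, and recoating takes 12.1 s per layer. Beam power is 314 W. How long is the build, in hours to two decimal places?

13.88 hours

Number of layers: 247 / 0.08 → 3088 (rounded up).
Per-layer scan distance = 4140 / 0.14, so 29571.4 mm.
Per-layer scan time = 29571.4 / 7250 = 4.0788 s.
Time per layer = 4.0788 + 12.1 = 16.1788 s.
3088 layers × 16.1788 s/layer = 49960.1344 s, i.e. 13.88 hours.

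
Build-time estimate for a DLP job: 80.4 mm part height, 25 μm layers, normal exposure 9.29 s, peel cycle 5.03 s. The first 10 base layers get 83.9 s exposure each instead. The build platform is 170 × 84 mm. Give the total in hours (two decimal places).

Layers = ⌈80.4/0.025⌉ = 3216.
Base layers: 10 × (83.9 + 5.03) → 889.3 s.
Regular layers: 3206 × (9.29 + 5.03) → 45909.92 s.
Sum: 889.3 + 45909.92 = 46799.22 s → 13.00 hours.

13.00 hours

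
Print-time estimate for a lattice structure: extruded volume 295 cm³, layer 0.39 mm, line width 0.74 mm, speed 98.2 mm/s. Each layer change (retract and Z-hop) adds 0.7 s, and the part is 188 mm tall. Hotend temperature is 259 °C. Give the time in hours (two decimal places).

Line area: 0.39 × 0.74 → 0.2886 mm².
Total extruded path = 295000/0.2886 = 1022176 mm.
Time extruding = 1022176 / 98.2, so 10409.1 s.
Number of layers: 188 / 0.39 → 483 (rounded up).
Z-hop total = 483 × 0.7 = 338.1 s.
Total = 10409.1 + 338.1 = 10747.2 s = 2.99 hours.

2.99 hours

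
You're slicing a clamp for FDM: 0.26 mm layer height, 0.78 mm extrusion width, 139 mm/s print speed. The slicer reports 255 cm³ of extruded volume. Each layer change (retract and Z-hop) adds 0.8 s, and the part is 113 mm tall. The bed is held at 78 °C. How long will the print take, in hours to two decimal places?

2.61 hours

Bead cross-section: 0.26 × 0.78 → 0.2028 mm².
Total extruded path = 255000/0.2028 = 1257396.4 mm.
Time extruding: 1257396.4 / 139 → 9046 s.
Number of layers: 113 / 0.26 → 435 (rounded up).
Non-print overhead = 435 × 0.8 = 348 s.
Total = 9046 + 348 = 9394 s = 2.61 hours.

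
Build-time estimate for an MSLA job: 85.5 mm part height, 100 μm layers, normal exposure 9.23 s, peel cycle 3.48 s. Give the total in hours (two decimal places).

3.02 hours

Number of layers: 85.5 / 0.1 → 855 (rounded up).
Per-layer time = 9.23 + 3.48 = 12.71 s.
Total = 855 × 12.71 = 10867.05 s = 3.02 hours.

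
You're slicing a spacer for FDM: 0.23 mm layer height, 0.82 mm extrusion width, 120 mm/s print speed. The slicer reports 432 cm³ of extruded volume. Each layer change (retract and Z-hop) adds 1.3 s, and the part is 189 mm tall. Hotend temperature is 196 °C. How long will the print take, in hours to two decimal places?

5.60 hours

Line area: 0.23 × 0.82 → 0.1886 mm².
Total extruded path = 432000/0.1886 = 2290562 mm.
Extrusion time = 2290562 / 120, so 19088 s.
Number of layers: 189 / 0.23 → 822 (rounded up).
Z-hop total: 822 × 1.3 → 1068.6 s.
Total = 19088 + 1068.6 = 20156.6 s = 5.60 hours.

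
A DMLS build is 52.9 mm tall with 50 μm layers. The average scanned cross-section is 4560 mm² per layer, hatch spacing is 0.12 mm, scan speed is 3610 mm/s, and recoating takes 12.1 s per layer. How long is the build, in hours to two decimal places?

Layer count = ceil(52.9 / 0.05) = 1058.
Per-layer scan distance = 4560 / 0.12, so 38000 mm.
Scan time per layer = 38000 / 3610 = 10.5263 s.
Time per layer: 10.5263 + 12.1 → 22.6263 s.
Build time = 1058 × 22.6263 = 23938.6254 s = 6.65 hours.

6.65 hours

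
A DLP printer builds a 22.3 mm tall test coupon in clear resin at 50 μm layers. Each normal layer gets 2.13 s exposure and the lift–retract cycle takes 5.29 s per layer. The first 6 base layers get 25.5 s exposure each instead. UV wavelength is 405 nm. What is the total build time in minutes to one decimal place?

Number of layers: 22.3 / 0.05 → 446 (rounded up).
Burn-in layers = 6 × (25.5 + 5.29), so 184.74 s.
Regular layers: 440 × (2.13 + 5.29) → 3264.8 s.
Sum: 184.74 + 3264.8 = 3449.54 s → 57.5 minutes.

57.5 minutes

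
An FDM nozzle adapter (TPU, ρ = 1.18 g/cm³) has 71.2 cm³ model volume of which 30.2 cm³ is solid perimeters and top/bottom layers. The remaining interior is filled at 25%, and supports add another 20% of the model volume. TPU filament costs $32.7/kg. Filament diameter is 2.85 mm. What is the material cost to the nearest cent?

Interior volume: 71.2 − 30.2 → 41 cm³.
Deposited infill = 0.25 × 41 = 10.25 cm³.
Support = 0.20 × 71.2, so 14.24 cm³.
Total printed volume = 30.2 + 10.25 + 14.24 = 54.69 cm³.
Mass: 54.69 × 1.18 → 64.5342 g.
Cost = 64.5342 g / 1000 × $32.7/kg = $2.11.

$2.11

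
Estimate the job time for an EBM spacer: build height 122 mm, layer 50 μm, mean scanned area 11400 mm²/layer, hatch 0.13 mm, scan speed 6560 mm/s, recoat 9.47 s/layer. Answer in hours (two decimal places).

15.48 hours

Layer count = ceil(122 / 0.05) = 2440.
Scan path per layer = 11400 / 0.13, so 87692.3 mm.
Per-layer scan time: 87692.3 / 6560 → 13.3677 s.
Time per layer = 13.3677 + 9.47, so 22.8377 s.
Total: 2440 × 22.8377 s = 55723.988 s → 15.48 hours.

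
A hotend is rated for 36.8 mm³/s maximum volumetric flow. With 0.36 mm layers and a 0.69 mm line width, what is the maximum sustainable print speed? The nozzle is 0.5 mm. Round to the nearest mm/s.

148 mm/s

Bead cross-section = 0.36 × 0.69 = 0.2484 mm².
Max speed = 36.8 / 0.2484 = 148.15 ≈ 148 mm/s.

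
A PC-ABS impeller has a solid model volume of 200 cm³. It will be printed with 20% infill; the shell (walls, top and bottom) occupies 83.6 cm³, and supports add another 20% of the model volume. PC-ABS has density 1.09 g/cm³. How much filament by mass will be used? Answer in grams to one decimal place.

160.1 g

Volume inside the shell = 200 − 83.6, so 116.4 cm³.
Deposited infill = 0.20 × 116.4, so 23.28 cm³.
Support: 0.20 × 200 → 40 cm³.
Total extruded = 83.6 + 23.28 + 40, so 146.88 cm³.
Mass = 146.88 × 1.09 = 160.0992 g.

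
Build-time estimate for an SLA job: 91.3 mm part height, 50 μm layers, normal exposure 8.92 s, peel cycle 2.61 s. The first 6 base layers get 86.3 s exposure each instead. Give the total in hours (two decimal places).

5.98 hours

Layers = ⌈91.3/0.05⌉ = 1826.
Bottom layers = 6 × (86.3 + 2.61), so 533.46 s.
Remaining layers = 1820 × (8.92 + 2.61) = 20984.6 s.
Sum: 533.46 + 20984.6 = 21518.06 s → 5.98 hours.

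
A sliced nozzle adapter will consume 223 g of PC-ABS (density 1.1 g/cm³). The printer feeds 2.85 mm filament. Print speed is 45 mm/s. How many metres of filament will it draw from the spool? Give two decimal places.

31.78 m

Extruded volume: 223/1.1 = 202.7273 cm³ (202727.3 mm³).
Cross-section of 2.85 mm filament: π·(2.85/2)² = 6.3794 mm².
L = V/A = 202727.3/6.3794 = 31778.43 mm → 31.78 m.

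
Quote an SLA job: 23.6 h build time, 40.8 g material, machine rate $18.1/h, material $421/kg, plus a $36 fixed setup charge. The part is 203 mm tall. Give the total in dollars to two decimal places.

$480.34

Machine-time cost = 18.1 × 23.6 = $427.16.
Feedstock cost = 421 × 40.8/1000, so $17.1768.
Adding setup: 427.16 + 17.1768 + 36 → 480.3368 ≈ $480.34.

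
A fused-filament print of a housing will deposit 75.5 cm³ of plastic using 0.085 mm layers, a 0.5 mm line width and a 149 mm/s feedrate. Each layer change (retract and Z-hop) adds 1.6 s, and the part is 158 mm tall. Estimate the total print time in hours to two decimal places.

Bead cross-section = 0.085 × 0.5, so 0.0425 mm².
Total extruded path = 75500/0.0425 = 1776470.6 mm.
Print-move time = 1776470.6 / 149, so 11922.6 s.
Layer count = ceil(158 / 0.085) = 1859.
Z-hop total: 1859 × 1.6 → 2974.4 s.
Total = 11922.6 + 2974.4 = 14897 s = 4.14 hours.

4.14 hours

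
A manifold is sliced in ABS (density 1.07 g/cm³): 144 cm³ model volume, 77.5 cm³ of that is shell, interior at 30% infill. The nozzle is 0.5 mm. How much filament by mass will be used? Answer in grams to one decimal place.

104.3 g

Interior volume = 144 − 77.5, so 66.5 cm³.
Deposited infill = 0.30 × 66.5, so 19.95 cm³.
Total printed volume = 77.5 + 19.95 = 97.45 cm³.
Mass = 97.45 × 1.07 = 104.2715 g.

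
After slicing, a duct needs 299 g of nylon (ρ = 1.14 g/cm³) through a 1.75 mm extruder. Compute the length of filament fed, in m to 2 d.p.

109.04 m

Extruded volume: 299/1.14 = 262.2807 cm³ (262280.7 mm³).
Cross-section of 1.75 mm filament: π·(1.75/2)² = 2.4053 mm².
Length = 262280.7 / 2.4053 = 109042.82 mm = 109.04 m.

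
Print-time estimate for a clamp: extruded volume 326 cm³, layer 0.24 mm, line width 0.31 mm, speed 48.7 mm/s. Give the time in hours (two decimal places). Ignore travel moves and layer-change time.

24.99 hours

Extrusion cross-section = 0.24 × 0.31, so 0.0744 mm².
Total extruded path = 326000/0.0744 = 4381720.4 mm.
Print-move time: 4381720.4 / 48.7 → 89973.7 s.
89973.7 s = 24.99 hours.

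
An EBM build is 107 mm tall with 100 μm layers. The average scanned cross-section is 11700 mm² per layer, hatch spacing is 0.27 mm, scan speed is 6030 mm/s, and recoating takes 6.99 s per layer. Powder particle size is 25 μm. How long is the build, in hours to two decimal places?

Layer count = ceil(107 / 0.1) = 1070.
Hatch length per layer = 11700 / 0.27, so 43333.3 mm.
Per-layer scan time: 43333.3 / 6030 → 7.1863 s.
Layer cycle = 7.1863 + 6.99 = 14.1763 s.
Build time = 1070 × 14.1763 = 15168.641 s = 4.21 hours.

4.21 hours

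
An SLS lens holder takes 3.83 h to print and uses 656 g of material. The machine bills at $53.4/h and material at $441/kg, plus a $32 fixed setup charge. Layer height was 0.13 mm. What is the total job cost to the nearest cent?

$525.82

Machine cost: 53.4 × 3.83 → $204.522.
Material charge: 441 × 656/1000 → $289.296.
Adding setup: 204.522 + 289.296 + 32 → 525.818 ≈ $525.82.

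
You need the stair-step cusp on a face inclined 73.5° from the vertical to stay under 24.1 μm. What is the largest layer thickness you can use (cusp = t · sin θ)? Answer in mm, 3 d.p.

sin(73.5°) = 0.9588; t_max = 0.0241/0.9588 = 0.025 mm.

0.025 mm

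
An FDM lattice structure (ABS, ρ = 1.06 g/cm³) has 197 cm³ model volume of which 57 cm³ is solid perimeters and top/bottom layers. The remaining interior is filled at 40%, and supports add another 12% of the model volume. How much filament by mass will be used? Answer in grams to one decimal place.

Infill region = 197 − 57, so 140 cm³.
Infill volume = 0.40 × 140, so 56 cm³.
Support: 0.12 × 197 → 23.64 cm³.
Total printed volume = 57 + 56 + 23.64, so 136.64 cm³.
Mass = 136.64 × 1.06, so 144.8384 g.

144.8 g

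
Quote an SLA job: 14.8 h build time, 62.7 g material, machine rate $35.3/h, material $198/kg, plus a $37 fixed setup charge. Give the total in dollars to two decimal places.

$571.85

Time charge: 35.3 × 14.8 → $522.44.
Feedstock cost: 198 × 62.7/1000 → $12.4146.
Total = 522.44 + 12.4146 + 37 = 571.8546 ≈ $571.85.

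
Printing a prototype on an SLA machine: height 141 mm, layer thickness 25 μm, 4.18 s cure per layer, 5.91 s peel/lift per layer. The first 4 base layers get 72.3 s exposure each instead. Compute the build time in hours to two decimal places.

15.88 hours

Number of layers: 141 / 0.025 → 5640 (rounded up).
Bottom layers = 4 × (72.3 + 5.91), so 312.84 s.
Normal layers = 5636 × (4.18 + 5.91) = 56867.24 s.
Sum: 312.84 + 56867.24 = 57180.08 s → 15.88 hours.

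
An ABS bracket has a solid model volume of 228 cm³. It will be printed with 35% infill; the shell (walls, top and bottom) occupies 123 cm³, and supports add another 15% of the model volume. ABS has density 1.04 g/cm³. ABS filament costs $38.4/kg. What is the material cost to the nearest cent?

$7.75

Volume inside the shell: 228 − 123 → 105 cm³.
Deposited infill = 0.35 × 105, so 36.75 cm³.
Support = 0.15 × 228, so 34.2 cm³.
Total printed volume = 123 + 36.75 + 34.2, so 193.95 cm³.
Mass = 193.95 × 1.04, so 201.708 g.
At $38.4/kg: 201.708/1000 × 38.4 = $7.75.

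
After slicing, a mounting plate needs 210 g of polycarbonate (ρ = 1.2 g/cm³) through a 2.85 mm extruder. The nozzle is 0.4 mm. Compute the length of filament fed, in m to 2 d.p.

Extruded volume: 210/1.2 = 175 cm³ (175000 mm³).
Filament cross-section = π × (2.85/2)² = 6.3794 mm².
Length = 175000 / 6.3794 = 27432.05 mm = 27.43 m.

27.43 m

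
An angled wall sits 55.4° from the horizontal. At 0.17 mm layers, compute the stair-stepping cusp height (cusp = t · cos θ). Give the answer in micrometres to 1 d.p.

Cusp = layer height × cos(55.4°) = 0.17 × 0.5678 = 0.096526 mm = 96.5 μm.

96.5 μm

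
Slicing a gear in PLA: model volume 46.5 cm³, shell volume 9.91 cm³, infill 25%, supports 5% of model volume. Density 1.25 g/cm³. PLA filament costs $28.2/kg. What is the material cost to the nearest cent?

$0.75

Infill region = 46.5 − 9.91 = 36.59 cm³.
Infill volume = 0.25 × 36.59, so 9.1475 cm³.
Support: 0.05 × 46.5 → 2.325 cm³.
Total printed volume = 9.91 + 9.1475 + 2.325, so 21.3825 cm³.
Mass: 21.3825 × 1.25 → 26.728125 g.
Cost = 26.728125 g / 1000 × $28.2/kg = $0.75.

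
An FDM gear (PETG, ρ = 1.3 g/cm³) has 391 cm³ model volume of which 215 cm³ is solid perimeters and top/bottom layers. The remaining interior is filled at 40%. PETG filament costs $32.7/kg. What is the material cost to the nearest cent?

$12.13

Interior volume = 391 − 215, so 176 cm³.
Infill deposited = 0.40 × 176 = 70.4 cm³.
Total extruded = 215 + 70.4, so 285.4 cm³.
Mass = 285.4 × 1.3 = 371.02 g.
At $32.7/kg: 371.02/1000 × 32.7 = $12.13.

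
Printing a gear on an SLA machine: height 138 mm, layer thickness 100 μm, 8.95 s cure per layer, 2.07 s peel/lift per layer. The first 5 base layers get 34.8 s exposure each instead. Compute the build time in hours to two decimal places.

Number of layers: 138 / 0.1 → 1380 (rounded up).
Base layers = 5 × (34.8 + 2.07), so 184.35 s.
Regular layers: 1375 × (8.95 + 2.07) → 15152.5 s.
Sum: 184.35 + 15152.5 = 15336.85 s → 4.26 hours.

4.26 hours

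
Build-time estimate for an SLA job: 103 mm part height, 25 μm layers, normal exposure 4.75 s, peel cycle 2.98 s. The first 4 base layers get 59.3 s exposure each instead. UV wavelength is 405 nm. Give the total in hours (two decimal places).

Layer count = ceil(103 / 0.025) = 4120.
Burn-in layers: 4 × (59.3 + 2.98) → 249.12 s.
Normal layers: 4116 × (4.75 + 2.98) → 31816.68 s.
Sum: 249.12 + 31816.68 = 32065.8 s → 8.91 hours.

8.91 hours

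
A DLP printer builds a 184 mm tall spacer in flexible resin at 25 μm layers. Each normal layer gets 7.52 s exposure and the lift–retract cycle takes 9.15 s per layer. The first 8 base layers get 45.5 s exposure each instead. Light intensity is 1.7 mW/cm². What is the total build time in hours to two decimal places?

Number of layers: 184 / 0.025 → 7360 (rounded up).
Bottom layers = 8 × (45.5 + 9.15), so 437.2 s.
Normal layers = 7352 × (7.52 + 9.15), so 122557.84 s.
Sum: 437.2 + 122557.84 = 122995.04 s → 34.17 hours.

34.17 hours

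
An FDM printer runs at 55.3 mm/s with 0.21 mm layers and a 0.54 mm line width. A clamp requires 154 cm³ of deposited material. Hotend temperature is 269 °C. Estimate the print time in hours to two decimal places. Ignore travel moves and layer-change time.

6.82 hours

Line area = 0.21 × 0.54, so 0.1134 mm².
Path length: 154000 mm³ / 0.1134 mm² → 1358024.7 mm.
Extrusion time = 1358024.7 / 55.3, so 24557.4 s.
In the requested units: 24557.4 s = 6.82 hours.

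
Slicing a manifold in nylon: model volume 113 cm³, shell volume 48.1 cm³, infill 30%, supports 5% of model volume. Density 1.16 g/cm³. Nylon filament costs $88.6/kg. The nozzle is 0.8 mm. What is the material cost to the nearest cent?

Infill region = 113 − 48.1, so 64.9 cm³.
Infill volume = 0.30 × 64.9 = 19.47 cm³.
Support = 0.05 × 113, so 5.65 cm³.
Deposited volume: 48.1 + 19.47 + 5.65 → 73.22 cm³.
Mass: 73.22 × 1.16 → 84.9352 g.
Cost = 84.9352 g / 1000 × $88.6/kg = $7.53.

$7.53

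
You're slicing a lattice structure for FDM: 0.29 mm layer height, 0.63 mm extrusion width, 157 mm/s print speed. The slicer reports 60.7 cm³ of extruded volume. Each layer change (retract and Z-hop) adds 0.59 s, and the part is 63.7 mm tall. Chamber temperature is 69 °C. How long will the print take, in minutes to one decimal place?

37.4 minutes

Extrusion cross-section = 0.29 × 0.63 = 0.1827 mm².
Path length: 60700 mm³ / 0.1827 mm² → 332238.6 mm.
Extrusion time = 332238.6 / 157, so 2116.2 s.
Number of layers: 63.7 / 0.29 → 220 (rounded up).
Layer-change overhead = 220 × 0.59, so 129.8 s.
Altogether 2116.2 + 129.8 = 2246 s, i.e. 37.4 minutes.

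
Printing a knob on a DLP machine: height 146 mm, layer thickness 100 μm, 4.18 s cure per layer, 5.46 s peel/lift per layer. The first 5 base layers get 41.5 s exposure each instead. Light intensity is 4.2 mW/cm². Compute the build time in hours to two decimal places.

Number of layers: 146 / 0.1 → 1460 (rounded up).
Burn-in layers = 5 × (41.5 + 5.46) = 234.8 s.
Regular layers = 1455 × (4.18 + 5.46), so 14026.2 s.
Total = 234.8 + 14026.2 = 14261 s = 3.96 hours.

3.96 hours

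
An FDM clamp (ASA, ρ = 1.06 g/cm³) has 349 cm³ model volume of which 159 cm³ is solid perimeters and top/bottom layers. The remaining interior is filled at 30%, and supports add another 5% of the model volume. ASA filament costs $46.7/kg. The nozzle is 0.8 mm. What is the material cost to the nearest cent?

$11.56

Infill region = 349 − 159 = 190 cm³.
Infill deposited: 0.30 × 190 → 57 cm³.
Support = 0.05 × 349, so 17.45 cm³.
Deposited volume: 159 + 57 + 17.45 → 233.45 cm³.
Mass: 233.45 × 1.06 → 247.457 g.
Cost = 247.457 g / 1000 × $46.7/kg = $11.56.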